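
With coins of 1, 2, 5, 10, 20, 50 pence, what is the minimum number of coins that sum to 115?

Use the largest denomination that fits, subtract, and repeat.
115 − 2×50→15 − 1×10→5 − 1×5→0
Total coins = 2 + 1 + 1 = 4

4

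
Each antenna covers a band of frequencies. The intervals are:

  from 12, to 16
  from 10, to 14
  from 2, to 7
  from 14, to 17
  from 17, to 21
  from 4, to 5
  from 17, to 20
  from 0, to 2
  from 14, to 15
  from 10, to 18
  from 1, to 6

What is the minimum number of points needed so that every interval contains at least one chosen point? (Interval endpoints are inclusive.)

Process intervals by earliest right end; each time one isn't hit yet, stab at its right endpoint.
By right end: [0,2]  [4,5]  [1,6]  [2,7]  [10,14]  [14,15]  [12,16]  [14,17]  [10,18]  [17,20]  [17,21]
[0,2] uncovered → point at 2; [4,5] uncovered → point at 5; [10,14] uncovered → point at 14; [17,20] uncovered → point at 20.
Points: 2, 5, 14, 20 (4 total).

4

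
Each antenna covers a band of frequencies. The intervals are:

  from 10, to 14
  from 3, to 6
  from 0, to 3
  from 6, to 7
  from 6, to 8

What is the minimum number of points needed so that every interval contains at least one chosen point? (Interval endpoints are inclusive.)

By right end: [0,3]  [3,6]  [6,7]  [6,8]  [10,14]
[0,3] uncovered → point at 3; [6,7] uncovered → point at 7; [10,14] uncovered → point at 14.
Points: 3, 7, 14 (3 total).

3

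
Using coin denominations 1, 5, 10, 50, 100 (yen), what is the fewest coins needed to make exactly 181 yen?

6

181 − 1×100→81 − 1×50→31 − 3×10→1 − 1×1→0
Total coins = 1 + 1 + 3 + 1 = 6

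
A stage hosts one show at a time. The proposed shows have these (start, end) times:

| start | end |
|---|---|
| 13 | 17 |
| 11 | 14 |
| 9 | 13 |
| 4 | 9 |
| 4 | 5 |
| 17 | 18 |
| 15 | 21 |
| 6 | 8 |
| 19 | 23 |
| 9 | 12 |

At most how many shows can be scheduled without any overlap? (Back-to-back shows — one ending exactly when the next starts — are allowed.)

Sort by end time and greedily take each interval whose start is ≥ the last chosen end.
Sorted by end: (4,5)  (6,8)  (4,9)  (9,12)  (9,13)  (11,14)  (13,17)  (17,18)  (15,21)  (19,23)
take (4,5); take (6,8); take (9,12); skip (9,13); skip (11,14); take (13,17); take (17,18); skip (15,21); take (19,23).
Selected 6 shows.

6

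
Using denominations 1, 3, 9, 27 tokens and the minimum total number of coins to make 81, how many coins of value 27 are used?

3

Use the largest denomination that fits, subtract, and repeat.
81 = 3×27
Count of 27: 3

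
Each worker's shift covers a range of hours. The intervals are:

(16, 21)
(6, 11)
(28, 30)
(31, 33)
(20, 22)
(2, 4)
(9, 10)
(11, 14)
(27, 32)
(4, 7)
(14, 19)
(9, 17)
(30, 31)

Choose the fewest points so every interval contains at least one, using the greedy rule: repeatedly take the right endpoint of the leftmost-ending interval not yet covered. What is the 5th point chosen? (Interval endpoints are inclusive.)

30

Sorted: [2,4] [4,7] [9,10] [6,11] [11,14] [9,17] [14,19] [16,21] [20,22] [28,30] [30,31] [27,32] [31,33]
{[2,4],[4,7]} hit by 4; {[9,10],[6,11]} hit by 10; {[11,14],[9,17],[14,19]} hit by 14; {[16,21],[20,22]} hit by 21; {[28,30],[30,31],[27,32]} hit by 30; {[31,33]} hit by 33.
Points: 4, 10, 14, 21, 30, 33 (6 total).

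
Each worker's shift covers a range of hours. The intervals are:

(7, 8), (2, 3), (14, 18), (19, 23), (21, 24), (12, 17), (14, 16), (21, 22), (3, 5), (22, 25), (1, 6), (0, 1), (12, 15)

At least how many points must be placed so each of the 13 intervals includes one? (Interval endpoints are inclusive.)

5

Sort by right endpoint; whenever an interval is uncovered, place a point at its right end.
Sorted: [0,1] [2,3] [3,5] [1,6] [7,8] [12,15] [14,16] [12,17] [14,18] [21,22] [19,23] [21,24] [22,25]
{[0,1]} hit by 1; {[2,3],[3,5],[1,6]} hit by 3; {[7,8]} hit by 8; {[12,15],[14,16],[12,17],[14,18]} hit by 15; {[21,22],[19,23],[21,24],[22,25]} hit by 22.
Points: 1, 3, 8, 15, 22 (5 total).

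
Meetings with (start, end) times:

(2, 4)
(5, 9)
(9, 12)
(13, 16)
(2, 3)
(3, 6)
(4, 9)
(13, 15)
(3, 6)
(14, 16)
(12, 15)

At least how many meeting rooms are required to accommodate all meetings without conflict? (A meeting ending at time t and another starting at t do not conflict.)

Count concurrent intervals with a sweep; the peak is the room count.
Events (time:±→running): 2:+→1 2:+→2 3:-→1 3:+→2 3:+→3 4:-→2 4:+→3 5:+→4 … peak 4.

4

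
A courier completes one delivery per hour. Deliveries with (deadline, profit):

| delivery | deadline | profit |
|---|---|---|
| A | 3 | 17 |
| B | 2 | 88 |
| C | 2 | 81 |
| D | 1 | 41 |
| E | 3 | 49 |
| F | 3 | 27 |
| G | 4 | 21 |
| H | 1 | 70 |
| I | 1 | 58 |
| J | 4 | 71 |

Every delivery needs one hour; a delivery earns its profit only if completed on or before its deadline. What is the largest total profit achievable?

289

Profit order: B=88 C=81 J=71 H=70 I=58 E=49 D=41 F=27 G=21 A=17
Assign: B→slot 2, C→slot 1, J→slot 4, H skipped, I skipped, E→slot 3, D skipped, F skipped, G skipped, A skipped.
Slots: [1:C] [2:B] [3:E] [4:J]
Profit = 81 + 88 + 49 + 71 = 289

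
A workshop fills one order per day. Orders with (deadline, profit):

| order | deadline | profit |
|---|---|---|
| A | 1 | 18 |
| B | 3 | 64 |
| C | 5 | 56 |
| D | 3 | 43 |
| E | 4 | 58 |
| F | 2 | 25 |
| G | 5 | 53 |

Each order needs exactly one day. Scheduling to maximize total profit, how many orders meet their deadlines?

Profit order: B=64 E=58 C=56 G=53 D=43 F=25 A=18
Assign: B→slot 3, E→slot 4, C→slot 5, G→slot 2, D→slot 1, F skipped, A skipped.
Slots: [1:D] [2:G] [3:B] [4:E] [5:C]
5 of 7 scheduled.

5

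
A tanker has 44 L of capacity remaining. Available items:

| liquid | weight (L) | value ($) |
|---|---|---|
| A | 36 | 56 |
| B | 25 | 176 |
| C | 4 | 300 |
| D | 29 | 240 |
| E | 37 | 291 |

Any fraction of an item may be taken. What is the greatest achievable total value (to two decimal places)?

Greedy by value/weight ratio, highest first.
Ratios (sorted): C 75.00, D 8.28, E 7.86, B 7.04, A 1.56
take C (4 @ 300); take D (29 @ 240); take 11/37 of E → 86.51. Capacity used 44/44.
Total value = 626.51

626.51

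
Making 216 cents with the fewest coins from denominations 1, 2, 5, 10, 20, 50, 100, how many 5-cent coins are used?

Use the largest denomination that fits, subtract, and repeat.
216 − 2×100→16 − 1×10→6 − 1×5→1 − 1×1→0
Count of 5: 1

1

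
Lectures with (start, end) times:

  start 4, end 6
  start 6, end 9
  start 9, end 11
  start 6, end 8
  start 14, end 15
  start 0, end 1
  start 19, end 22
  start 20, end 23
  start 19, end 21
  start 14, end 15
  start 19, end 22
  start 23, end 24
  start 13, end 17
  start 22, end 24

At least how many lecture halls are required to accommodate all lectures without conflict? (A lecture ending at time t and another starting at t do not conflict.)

4

The answer is the maximum number of intervals overlapping at any instant.
Events (time:±→running): 0:+→1 1:-→0 4:+→1 6:-→0 6:+→1 6:+→2 8:-→1 9:-→0 9:+→1 11:-→0 13:+→1 14:+→2 14:+→3 15:-→2 15:-→1 17:-→0 19:+→1 19:+→2 19:+→3 20:+→4 … peak 4.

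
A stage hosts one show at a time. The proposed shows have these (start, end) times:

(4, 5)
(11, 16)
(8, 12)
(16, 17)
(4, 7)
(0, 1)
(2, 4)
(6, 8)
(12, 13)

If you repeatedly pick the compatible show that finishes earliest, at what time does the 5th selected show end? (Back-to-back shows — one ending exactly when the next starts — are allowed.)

Sort by end time and greedily take each interval whose start is ≥ the last chosen end.
By end time: (0,1), (2,4), (4,5), (4,7), (6,8), (8,12), (12,13), (11,16), (16,17).
Pick (0,1); next start ≥ 1 → (2,4); next start ≥ 4 → (4,5); next start ≥ 5 → (6,8); next start ≥ 8 → (8,12); next start ≥ 12 → (12,13); next start ≥ 13 → (16,17).
Selected: (0,1) (2,4) (4,5) (6,8) (8,12) (12,13) (16,17)

12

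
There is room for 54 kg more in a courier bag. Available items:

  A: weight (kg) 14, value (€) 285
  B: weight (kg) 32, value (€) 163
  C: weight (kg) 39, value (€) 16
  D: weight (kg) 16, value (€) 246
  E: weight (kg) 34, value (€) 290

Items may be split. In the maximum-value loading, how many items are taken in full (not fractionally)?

Sort by value per unit weight and fill in that order.
Ratios (sorted): A 20.36, D 15.38, E 8.53, B 5.09, C 0.41
take A (14 @ 285); take D (16 @ 246); take 24/34 of E → 204.71. Capacity used 54/54.
2 item(s) taken whole; one partial (take 24/34 of E).

2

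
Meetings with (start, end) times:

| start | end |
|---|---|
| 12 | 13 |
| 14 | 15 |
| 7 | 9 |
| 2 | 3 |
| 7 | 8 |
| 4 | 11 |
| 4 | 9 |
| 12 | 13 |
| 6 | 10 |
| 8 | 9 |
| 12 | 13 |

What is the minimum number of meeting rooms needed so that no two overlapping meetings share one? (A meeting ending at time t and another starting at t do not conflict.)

The answer is the maximum number of intervals overlapping at any instant.
Events (time:±→running): 2:+→1 3:-→0 4:+→1 4:+→2 6:+→3 7:+→4 7:+→5 … peak 5.

5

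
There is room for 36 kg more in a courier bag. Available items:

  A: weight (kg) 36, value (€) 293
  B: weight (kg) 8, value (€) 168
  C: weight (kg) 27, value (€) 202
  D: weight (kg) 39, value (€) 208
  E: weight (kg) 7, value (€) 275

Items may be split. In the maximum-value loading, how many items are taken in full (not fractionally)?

Ratios (sorted): E 39.29, B 21.00, A 8.14, C 7.48, D 5.33
take E (7 @ 275); take B (8 @ 168); take 21/36 of A → 170.92. Capacity used 36/36.
2 item(s) taken whole; one partial (take 21/36 of A).

2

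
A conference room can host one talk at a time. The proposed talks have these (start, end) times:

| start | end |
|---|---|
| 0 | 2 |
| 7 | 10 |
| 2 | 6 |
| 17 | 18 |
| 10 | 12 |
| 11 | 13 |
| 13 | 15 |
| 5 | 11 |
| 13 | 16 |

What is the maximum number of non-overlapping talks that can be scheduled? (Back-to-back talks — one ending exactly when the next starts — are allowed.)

Sort by end time and greedily take each interval whose start is ≥ the last chosen end.
Sorted by end: (0,2)  (2,6)  (7,10)  (5,11)  (10,12)  (11,13)  (13,15)  (13,16)  (17,18)
take (0,2); take (2,6); take (7,10); take (10,12); take (13,15); take (17,18).
Selected 6 talks.

6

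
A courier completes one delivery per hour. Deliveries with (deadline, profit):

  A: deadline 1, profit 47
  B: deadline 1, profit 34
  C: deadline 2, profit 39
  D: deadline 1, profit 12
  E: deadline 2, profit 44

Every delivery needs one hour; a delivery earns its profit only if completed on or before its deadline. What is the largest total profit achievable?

Take jobs in profit order; each goes to the latest open slot no later than its deadline.
By profit: A(d1,47), E(d2,44), C(d2,39), B(d1,34), D(d1,12)
A→slot 1; E→slot 2; C skipped; B skipped; D skipped.
Profit = 47 + 44 = 91

91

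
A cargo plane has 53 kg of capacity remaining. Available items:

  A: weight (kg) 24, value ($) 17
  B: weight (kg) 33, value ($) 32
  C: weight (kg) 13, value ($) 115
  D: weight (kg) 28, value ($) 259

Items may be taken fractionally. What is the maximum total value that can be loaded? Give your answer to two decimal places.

385.64

Greedy by value/weight ratio, highest first.
Order: D (259/28=9.25) > C (115/13=8.85) > B (32/33=0.97) > A (17/24=0.71)
Fill: take D (28 @ 259) → take C (13 @ 115) → take 12/33 of B → 11.64; 53/53 used.
Total value = 385.64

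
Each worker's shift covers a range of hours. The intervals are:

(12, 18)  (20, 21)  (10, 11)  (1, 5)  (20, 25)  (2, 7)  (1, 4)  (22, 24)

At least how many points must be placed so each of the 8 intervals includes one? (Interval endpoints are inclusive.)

By right end: [1,4]  [1,5]  [2,7]  [10,11]  [12,18]  [20,21]  [22,24]  [20,25]
[1,4] uncovered → point at 4; [10,11] uncovered → point at 11; [12,18] uncovered → point at 18; [20,21] uncovered → point at 21; [22,24] uncovered → point at 24.
Points: 4, 11, 18, 21, 24 (5 total).

5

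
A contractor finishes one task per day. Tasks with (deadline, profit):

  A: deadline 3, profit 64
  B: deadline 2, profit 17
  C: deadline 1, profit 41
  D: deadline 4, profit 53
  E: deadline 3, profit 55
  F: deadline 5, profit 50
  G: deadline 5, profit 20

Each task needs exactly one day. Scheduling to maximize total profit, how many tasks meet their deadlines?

5

By profit: A(d3,64), E(d3,55), D(d4,53), F(d5,50), C(d1,41), G(d5,20), B(d2,17)
A→slot 3; E→slot 2; D→slot 4; F→slot 5; C→slot 1; G skipped; B skipped.
5 of 7 scheduled.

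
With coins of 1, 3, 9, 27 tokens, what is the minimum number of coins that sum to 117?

Greedy: take as many of the largest coin as possible, then repeat with the remainder.
117 − 4×27→9 − 1×9→0
Total coins = 4 + 1 = 5

5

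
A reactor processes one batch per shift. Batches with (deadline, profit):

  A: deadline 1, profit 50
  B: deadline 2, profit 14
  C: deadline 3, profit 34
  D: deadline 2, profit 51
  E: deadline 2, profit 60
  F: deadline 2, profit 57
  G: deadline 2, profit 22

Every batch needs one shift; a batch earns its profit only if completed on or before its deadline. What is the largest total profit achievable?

Sort by profit descending; place each in the latest free slot ≤ its deadline.
By profit: E(d2,60), F(d2,57), D(d2,51), A(d1,50), C(d3,34), G(d2,22), B(d2,14)
E→slot 2; F→slot 1; D skipped; A skipped; C→slot 3; G skipped; B skipped.
Profit = 57 + 60 + 34 = 151

151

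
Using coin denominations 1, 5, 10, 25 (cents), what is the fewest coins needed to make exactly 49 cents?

7

Use the largest denomination that fits, subtract, and repeat.
49 = 1×25 + 2×10 + 4×1
Total coins = 1 + 2 + 4 = 7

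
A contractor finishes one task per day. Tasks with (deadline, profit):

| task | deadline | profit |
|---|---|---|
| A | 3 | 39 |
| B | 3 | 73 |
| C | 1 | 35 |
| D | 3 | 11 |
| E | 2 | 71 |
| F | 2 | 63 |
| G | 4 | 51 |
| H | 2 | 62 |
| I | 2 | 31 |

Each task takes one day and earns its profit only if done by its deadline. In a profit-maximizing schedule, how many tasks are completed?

4

Take jobs in profit order; each goes to the latest open slot no later than its deadline.
By profit: B(d3,73), E(d2,71), F(d2,63), H(d2,62), G(d4,51), A(d3,39), C(d1,35), I(d2,31), D(d3,11)
B→slot 3; E→slot 2; F→slot 1; H skipped; G→slot 4; A skipped; C skipped; I skipped; D skipped.
4 of 9 scheduled.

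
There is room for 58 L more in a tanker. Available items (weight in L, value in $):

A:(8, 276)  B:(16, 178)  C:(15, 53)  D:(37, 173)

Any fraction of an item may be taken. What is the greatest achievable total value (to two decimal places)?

Sort by value per unit weight and fill in that order.
Order: A (276/8=34.50) > B (178/16=11.12) > D (173/37=4.68) > C (53/15=3.53)
Fill: take A (8 @ 276) → take B (16 @ 178) → take 34/37 of D → 158.97; 58/58 used.
Total value = 612.97

612.97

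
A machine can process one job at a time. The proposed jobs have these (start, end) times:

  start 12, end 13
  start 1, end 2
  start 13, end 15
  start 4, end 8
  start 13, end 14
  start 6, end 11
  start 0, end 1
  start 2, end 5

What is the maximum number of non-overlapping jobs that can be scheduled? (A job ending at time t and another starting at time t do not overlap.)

6

Greedy by earliest finish: after sorting by end time, pick each interval compatible with the last pick.
By end time: (0,1), (1,2), (2,5), (4,8), (6,11), (12,13), (13,14), (13,15).
Pick (0,1); next start ≥ 1 → (1,2); next start ≥ 2 → (2,5); next start ≥ 5 → (6,11); next start ≥ 11 → (12,13); next start ≥ 13 → (13,14).
Selected 6 jobs.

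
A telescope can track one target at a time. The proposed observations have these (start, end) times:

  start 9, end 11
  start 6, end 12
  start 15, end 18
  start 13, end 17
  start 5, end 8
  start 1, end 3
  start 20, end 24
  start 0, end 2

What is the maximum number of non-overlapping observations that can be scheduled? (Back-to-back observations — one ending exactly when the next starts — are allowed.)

5

Sort by end time and greedily take each interval whose start is ≥ the last chosen end.
Sorted by end: (0,2)  (1,3)  (5,8)  (9,11)  (6,12)  (13,17)  (15,18)  (20,24)
take (0,2); take (5,8); take (9,11); take (13,17); skip (15,18); take (20,24).
Selected 5 observations.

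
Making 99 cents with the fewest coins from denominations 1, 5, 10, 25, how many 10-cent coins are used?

99 = 3×25 + 2×10 + 4×1
Count of 10: 2

2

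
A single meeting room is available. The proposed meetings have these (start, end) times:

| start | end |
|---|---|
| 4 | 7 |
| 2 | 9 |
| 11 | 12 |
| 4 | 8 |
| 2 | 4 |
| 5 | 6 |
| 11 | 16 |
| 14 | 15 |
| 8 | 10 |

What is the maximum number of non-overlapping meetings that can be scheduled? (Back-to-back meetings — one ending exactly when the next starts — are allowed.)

Sorted by end: (2,4)  (5,6)  (4,7)  (4,8)  (2,9)  (8,10)  (11,12)  (14,15)  (11,16)
take (2,4); take (5,6); skip (4,7); skip (4,8); skip (2,9); take (8,10); take (11,12); take (14,15); skip (11,16).
Selected 5 meetings.

5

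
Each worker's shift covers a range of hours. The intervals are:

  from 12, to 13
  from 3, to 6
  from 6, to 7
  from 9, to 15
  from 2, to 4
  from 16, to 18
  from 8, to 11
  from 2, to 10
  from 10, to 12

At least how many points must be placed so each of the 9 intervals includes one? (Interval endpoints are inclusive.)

Sort by right endpoint; whenever an interval is uncovered, place a point at its right end.
Sorted: [2,4] [3,6] [6,7] [2,10] [8,11] [10,12] [12,13] [9,15] [16,18]
{[2,4],[3,6]} hit by 4; {[6,7],[2,10]} hit by 7; {[8,11],[10,12]} hit by 11; {[12,13],[9,15]} hit by 13; {[16,18]} hit by 18.
Points: 4, 7, 11, 13, 18 (5 total).

5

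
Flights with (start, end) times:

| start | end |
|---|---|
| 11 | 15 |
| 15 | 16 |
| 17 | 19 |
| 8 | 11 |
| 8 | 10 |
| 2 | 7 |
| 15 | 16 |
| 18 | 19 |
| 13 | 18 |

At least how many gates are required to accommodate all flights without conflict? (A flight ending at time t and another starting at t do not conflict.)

The answer is the maximum number of intervals overlapping at any instant.
Events (time:±→running): 2:+→1 7:-→0 8:+→1 8:+→2 10:-→1 11:-→0 11:+→1 13:+→2 15:-→1 15:+→2 15:+→3 … peak 3.

3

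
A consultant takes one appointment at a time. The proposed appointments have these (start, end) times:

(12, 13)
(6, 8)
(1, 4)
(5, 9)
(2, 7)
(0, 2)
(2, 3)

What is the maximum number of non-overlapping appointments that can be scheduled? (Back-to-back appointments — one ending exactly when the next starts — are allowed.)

Sorted by end: (0,2)  (2,3)  (1,4)  (2,7)  (6,8)  (5,9)  (12,13)
take (0,2); take (2,3); skip (1,4); take (6,8); take (12,13).
Selected 4 appointments.

4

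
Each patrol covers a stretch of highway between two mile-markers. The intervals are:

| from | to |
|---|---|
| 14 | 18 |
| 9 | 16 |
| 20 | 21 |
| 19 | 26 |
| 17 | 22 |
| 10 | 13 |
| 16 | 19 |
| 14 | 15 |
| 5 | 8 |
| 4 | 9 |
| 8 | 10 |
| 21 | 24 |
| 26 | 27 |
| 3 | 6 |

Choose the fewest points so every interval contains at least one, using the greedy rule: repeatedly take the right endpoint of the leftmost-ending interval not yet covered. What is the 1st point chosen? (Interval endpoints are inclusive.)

6

By right end: [3,6]  [5,8]  [4,9]  [8,10]  [10,13]  [14,15]  [9,16]  [14,18]  [16,19]  [20,21]  [17,22]  [21,24]  [19,26]  [26,27]
[3,6] uncovered → point at 6; [8,10] uncovered → point at 10; [14,15] uncovered → point at 15; [16,19] uncovered → point at 19; [20,21] uncovered → point at 21; [26,27] uncovered → point at 27.
Points: 6, 10, 15, 19, 21, 27 (6 total).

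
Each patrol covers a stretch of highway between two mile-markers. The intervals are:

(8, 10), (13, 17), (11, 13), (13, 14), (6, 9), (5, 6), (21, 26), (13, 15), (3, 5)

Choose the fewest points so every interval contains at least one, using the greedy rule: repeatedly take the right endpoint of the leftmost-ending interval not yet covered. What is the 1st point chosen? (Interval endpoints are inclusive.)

5

Sort by right endpoint; whenever an interval is uncovered, place a point at its right end.
By right end: [3,5]  [5,6]  [6,9]  [8,10]  [11,13]  [13,14]  [13,15]  [13,17]  [21,26]
[3,5] uncovered → point at 5; [6,9] uncovered → point at 9; [11,13] uncovered → point at 13; [21,26] uncovered → point at 26.
Points: 5, 9, 13, 26 (4 total).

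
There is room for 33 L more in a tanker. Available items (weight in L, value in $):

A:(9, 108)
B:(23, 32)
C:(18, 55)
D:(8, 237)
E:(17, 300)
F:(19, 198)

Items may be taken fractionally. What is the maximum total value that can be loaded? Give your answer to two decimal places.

Greedy by value/weight ratio, highest first.
Ratios (sorted): D 29.62, E 17.65, A 12.00, F 10.42, C 3.06, B 1.39
take D (8 @ 237); take E (17 @ 300); take 8/9 of A → 96.00. Capacity used 33/33.
Total value = 633.00

633.00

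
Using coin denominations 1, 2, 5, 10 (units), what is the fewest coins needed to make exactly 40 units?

4

40 − 4×10→0
Total coins = 4 = 4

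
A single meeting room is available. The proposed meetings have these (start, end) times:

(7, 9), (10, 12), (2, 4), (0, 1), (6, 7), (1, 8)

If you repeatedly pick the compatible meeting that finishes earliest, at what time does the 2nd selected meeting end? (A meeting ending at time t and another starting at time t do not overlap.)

4

Order by finish time; keep every interval that doesn't clash with the previous kept one.
Sorted by end: (0,1)  (2,4)  (6,7)  (1,8)  (7,9)  (10,12)
take (0,1); take (2,4); take (6,7); take (7,9); take (10,12).
Selected: (0,1) (2,4) (6,7) (7,9) (10,12)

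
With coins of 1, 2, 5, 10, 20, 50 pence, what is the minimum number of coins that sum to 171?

Use the largest denomination that fits, subtract, and repeat.
171 = 3×50 + 1×20 + 1×1
Total coins = 3 + 1 + 1 = 5

5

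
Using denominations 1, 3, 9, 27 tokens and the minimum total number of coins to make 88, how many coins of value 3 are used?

Use the largest denomination that fits, subtract, and repeat.
88 − 3×27→7 − 2×3→1 − 1×1→0
Count of 3: 2

2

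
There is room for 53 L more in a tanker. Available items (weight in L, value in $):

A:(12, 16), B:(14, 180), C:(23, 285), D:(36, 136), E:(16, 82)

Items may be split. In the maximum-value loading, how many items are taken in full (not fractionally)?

Greedy by value/weight ratio, highest first.
Order: B (180/14=12.86) > C (285/23=12.39) > E (82/16=5.12) > D (136/36=3.78) > A (16/12=1.33)
Fill: take B (14 @ 180) → take C (23 @ 285) → take E (16 @ 82); 53/53 used.
3 item(s) taken whole.

3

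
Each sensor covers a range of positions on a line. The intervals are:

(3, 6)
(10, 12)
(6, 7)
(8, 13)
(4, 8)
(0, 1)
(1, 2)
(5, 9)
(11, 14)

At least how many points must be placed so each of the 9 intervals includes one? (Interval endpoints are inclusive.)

3

By right end: [0,1]  [1,2]  [3,6]  [6,7]  [4,8]  [5,9]  [10,12]  [8,13]  [11,14]
[0,1] uncovered → point at 1; [3,6] uncovered → point at 6; [10,12] uncovered → point at 12.
Points: 1, 6, 12 (3 total).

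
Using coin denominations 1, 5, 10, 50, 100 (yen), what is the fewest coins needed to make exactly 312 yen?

6

Greedy: take as many of the largest coin as possible, then repeat with the remainder.
312 = 3×100 + 1×10 + 2×1
Total coins = 3 + 1 + 2 = 6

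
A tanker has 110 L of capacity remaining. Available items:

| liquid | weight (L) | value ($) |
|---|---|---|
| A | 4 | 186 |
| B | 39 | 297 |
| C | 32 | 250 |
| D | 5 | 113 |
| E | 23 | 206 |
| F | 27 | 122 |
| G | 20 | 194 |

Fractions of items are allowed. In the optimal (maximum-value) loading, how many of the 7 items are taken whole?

Ratios (sorted): A 46.50, D 22.60, G 9.70, E 8.96, C 7.81, B 7.62, F 4.52
take A (4 @ 186); take D (5 @ 113); take G (20 @ 194); take E (23 @ 206); take C (32 @ 250); take 26/39 of B → 198.00. Capacity used 110/110.
5 item(s) taken whole; one partial (take 26/39 of B).

5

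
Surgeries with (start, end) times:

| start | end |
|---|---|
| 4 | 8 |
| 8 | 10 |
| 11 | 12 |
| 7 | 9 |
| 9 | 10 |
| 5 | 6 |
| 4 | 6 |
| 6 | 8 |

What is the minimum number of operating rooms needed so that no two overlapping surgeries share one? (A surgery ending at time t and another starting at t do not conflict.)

Count concurrent intervals with a sweep; the peak is the room count.
Events (time:±→running): 4:+→1 4:+→2 5:+→3 … peak 3.

3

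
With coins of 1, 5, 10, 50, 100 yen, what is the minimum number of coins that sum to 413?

8

Greedy: take as many of the largest coin as possible, then repeat with the remainder.
413 − 4×100→13 − 1×10→3 − 3×1→0
Total coins = 4 + 1 + 3 = 8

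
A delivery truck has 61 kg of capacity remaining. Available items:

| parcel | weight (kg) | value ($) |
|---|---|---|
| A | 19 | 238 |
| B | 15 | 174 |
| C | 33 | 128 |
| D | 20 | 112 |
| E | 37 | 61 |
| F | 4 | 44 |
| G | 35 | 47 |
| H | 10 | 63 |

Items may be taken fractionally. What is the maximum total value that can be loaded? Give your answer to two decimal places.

591.80

Ratios (sorted): A 12.53, B 11.60, F 11.00, H 6.30, D 5.60, C 3.88, E 1.65, G 1.34
take A (19 @ 238); take B (15 @ 174); take F (4 @ 44); take H (10 @ 63); take 13/20 of D → 72.80. Capacity used 61/61.
Total value = 591.80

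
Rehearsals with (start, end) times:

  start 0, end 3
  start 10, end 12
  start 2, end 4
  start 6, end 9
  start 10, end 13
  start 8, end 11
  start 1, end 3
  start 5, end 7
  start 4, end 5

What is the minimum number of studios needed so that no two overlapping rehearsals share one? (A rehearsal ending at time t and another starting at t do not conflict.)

Events (time:±→running): 0:+→1 1:+→2 2:+→3 … peak 3.

3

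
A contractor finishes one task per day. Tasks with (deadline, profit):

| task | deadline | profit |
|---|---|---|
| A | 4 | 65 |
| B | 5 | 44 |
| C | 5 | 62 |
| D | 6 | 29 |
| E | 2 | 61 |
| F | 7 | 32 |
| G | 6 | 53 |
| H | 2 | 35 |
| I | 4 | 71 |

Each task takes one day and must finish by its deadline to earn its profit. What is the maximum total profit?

388

Sort by profit descending; place each in the latest free slot ≤ its deadline.
Profit order: I=71 A=65 C=62 E=61 G=53 B=44 H=35 F=32 D=29
Assign: I→slot 4, A→slot 3, C→slot 5, E→slot 2, G→slot 6, B→slot 1, H skipped, F→slot 7, D skipped.
Slots: [1:B] [2:E] [3:A] [4:I] [5:C] [6:G] [7:F]
Profit = 44 + 61 + 65 + 71 + 62 + 53 + 32 = 388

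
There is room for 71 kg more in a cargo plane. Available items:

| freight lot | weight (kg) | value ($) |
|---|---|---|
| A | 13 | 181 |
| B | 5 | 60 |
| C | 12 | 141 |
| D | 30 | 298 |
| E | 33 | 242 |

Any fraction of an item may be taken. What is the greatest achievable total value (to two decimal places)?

760.67

Sort by value per unit weight and fill in that order.
Ratios (sorted): A 13.92, B 12.00, C 11.75, D 9.93, E 7.33
take A (13 @ 181); take B (5 @ 60); take C (12 @ 141); take D (30 @ 298); take 11/33 of E → 80.67. Capacity used 71/71.
Total value = 760.67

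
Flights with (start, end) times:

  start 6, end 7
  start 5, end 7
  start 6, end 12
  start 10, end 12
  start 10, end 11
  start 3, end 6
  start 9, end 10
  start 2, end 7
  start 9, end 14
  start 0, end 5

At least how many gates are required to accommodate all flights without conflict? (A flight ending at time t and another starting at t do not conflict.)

Events (time:±→running): 0:+→1 2:+→2 3:+→3 5:-→2 5:+→3 6:-→2 6:+→3 6:+→4 … peak 4.

4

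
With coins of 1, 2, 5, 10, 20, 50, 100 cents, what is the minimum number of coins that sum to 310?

4

310 − 3×100→10 − 1×10→0
Total coins = 3 + 1 = 4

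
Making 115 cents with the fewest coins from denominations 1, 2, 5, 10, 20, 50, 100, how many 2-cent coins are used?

0

115 = 1×100 + 1×10 + 1×5
Count of 2: 0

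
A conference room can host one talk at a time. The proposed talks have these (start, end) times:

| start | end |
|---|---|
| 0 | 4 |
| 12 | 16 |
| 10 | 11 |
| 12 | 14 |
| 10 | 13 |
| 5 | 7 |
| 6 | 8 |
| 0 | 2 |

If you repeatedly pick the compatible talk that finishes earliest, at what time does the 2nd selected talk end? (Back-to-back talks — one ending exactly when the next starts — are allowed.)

Sort by end time and greedily take each interval whose start is ≥ the last chosen end.
By end time: (0,2), (0,4), (5,7), (6,8), (10,11), (10,13), (12,14), (12,16).
Pick (0,2); next start ≥ 2 → (5,7); next start ≥ 7 → (10,11); next start ≥ 11 → (12,14).
Selected: (0,2) (5,7) (10,11) (12,14)

7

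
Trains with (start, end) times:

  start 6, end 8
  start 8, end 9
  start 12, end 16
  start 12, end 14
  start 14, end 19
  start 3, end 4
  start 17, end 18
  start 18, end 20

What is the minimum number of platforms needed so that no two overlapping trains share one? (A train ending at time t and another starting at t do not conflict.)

The answer is the maximum number of intervals overlapping at any instant.
starts: [3, 6, 8, 12, 12, 14, 17, 18]
ends:   [4, 8, 9, 14, 16, 18, 19, 20]
s3→1 e4→0 s6→1 e8→0 s8→1 e9→0 s12→1 s12→2  — peak 2.

2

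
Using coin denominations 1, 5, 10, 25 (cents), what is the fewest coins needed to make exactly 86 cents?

Use the largest denomination that fits, subtract, and repeat.
86 − 3×25→11 − 1×10→1 − 1×1→0
Total coins = 3 + 1 + 1 = 5

5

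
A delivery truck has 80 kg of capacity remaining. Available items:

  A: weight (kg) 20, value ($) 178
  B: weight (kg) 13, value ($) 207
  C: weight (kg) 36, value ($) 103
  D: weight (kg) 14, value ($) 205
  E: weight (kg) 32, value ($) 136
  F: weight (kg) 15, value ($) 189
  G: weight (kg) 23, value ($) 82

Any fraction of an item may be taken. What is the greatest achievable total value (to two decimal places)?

Sort by value per unit weight and fill in that order.
Order: B (207/13=15.92) > D (205/14=14.64) > F (189/15=12.60) > A (178/20=8.90) > E (136/32=4.25) > G (82/23=3.57) > C (103/36=2.86)
Fill: take B (13 @ 207) → take D (14 @ 205) → take F (15 @ 189) → take A (20 @ 178) → take 18/32 of E → 76.50; 80/80 used.
Total value = 855.50

855.50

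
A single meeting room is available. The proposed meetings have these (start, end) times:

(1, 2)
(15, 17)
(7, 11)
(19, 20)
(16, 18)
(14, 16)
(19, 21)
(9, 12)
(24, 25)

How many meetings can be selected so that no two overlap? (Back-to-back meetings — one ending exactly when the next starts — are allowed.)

Sort by end time and greedily take each interval whose start is ≥ the last chosen end.
By end time: (1,2), (7,11), (9,12), (14,16), (15,17), (16,18), (19,20), (19,21), (24,25).
Pick (1,2); next start ≥ 2 → (7,11); next start ≥ 11 → (14,16); next start ≥ 16 → (16,18); next start ≥ 18 → (19,20); next start ≥ 20 → (24,25).
Selected 6 meetings.

6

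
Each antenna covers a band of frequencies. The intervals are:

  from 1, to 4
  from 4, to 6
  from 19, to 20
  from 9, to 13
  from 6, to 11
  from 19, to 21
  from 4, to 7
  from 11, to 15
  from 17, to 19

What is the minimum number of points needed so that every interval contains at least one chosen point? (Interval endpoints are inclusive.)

By right end: [1,4]  [4,6]  [4,7]  [6,11]  [9,13]  [11,15]  [17,19]  [19,20]  [19,21]
[1,4] uncovered → point at 4; [6,11] uncovered → point at 11; [17,19] uncovered → point at 19.
Points: 4, 11, 19 (3 total).

3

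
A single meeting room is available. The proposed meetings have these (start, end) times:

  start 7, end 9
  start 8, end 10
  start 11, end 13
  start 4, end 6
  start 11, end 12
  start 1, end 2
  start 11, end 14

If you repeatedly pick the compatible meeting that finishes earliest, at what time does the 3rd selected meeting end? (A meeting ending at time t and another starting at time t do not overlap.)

By end time: (1,2), (4,6), (7,9), (8,10), (11,12), (11,13), (11,14).
Pick (1,2); next start ≥ 2 → (4,6); next start ≥ 6 → (7,9); next start ≥ 9 → (11,12).
Selected: (1,2) (4,6) (7,9) (11,12)

9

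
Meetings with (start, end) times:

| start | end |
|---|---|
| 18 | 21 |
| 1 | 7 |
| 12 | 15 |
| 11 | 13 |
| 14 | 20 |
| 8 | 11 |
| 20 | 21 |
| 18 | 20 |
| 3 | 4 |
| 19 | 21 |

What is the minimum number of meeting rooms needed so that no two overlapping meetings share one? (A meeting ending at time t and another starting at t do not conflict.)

4

Count concurrent intervals with a sweep; the peak is the room count.
Events (time:±→running): 1:+→1 3:+→2 4:-→1 7:-→0 8:+→1 11:-→0 11:+→1 12:+→2 13:-→1 14:+→2 15:-→1 18:+→2 18:+→3 19:+→4 … peak 4.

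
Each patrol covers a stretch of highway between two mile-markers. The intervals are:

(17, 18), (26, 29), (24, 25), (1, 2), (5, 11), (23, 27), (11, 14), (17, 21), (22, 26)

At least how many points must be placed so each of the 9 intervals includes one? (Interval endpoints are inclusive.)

By right end: [1,2]  [5,11]  [11,14]  [17,18]  [17,21]  [24,25]  [22,26]  [23,27]  [26,29]
[1,2] uncovered → point at 2; [5,11] uncovered → point at 11; [17,18] uncovered → point at 18; [24,25] uncovered → point at 25; [26,29] uncovered → point at 29.
Points: 2, 11, 18, 25, 29 (5 total).

5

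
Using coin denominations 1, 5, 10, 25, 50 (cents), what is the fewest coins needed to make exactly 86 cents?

86 = 1×50 + 1×25 + 1×10 + 1×1
Total coins = 1 + 1 + 1 + 1 = 4

4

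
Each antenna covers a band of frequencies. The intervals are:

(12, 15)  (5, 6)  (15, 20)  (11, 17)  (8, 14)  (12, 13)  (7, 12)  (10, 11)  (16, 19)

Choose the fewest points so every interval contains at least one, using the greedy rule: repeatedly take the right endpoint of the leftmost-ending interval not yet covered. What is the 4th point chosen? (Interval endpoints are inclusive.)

19

Sort by right endpoint; whenever an interval is uncovered, place a point at its right end.
By right end: [5,6]  [10,11]  [7,12]  [12,13]  [8,14]  [12,15]  [11,17]  [16,19]  [15,20]
[5,6] uncovered → point at 6; [10,11] uncovered → point at 11; [12,13] uncovered → point at 13; [16,19] uncovered → point at 19.
Points: 6, 11, 13, 19 (4 total).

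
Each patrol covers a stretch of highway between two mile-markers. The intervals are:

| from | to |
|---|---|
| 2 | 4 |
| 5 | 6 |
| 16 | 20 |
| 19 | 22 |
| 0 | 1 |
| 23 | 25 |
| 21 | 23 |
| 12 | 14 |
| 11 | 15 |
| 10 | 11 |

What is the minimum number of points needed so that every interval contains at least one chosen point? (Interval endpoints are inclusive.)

7

By right end: [0,1]  [2,4]  [5,6]  [10,11]  [12,14]  [11,15]  [16,20]  [19,22]  [21,23]  [23,25]
[0,1] uncovered → point at 1; [2,4] uncovered → point at 4; [5,6] uncovered → point at 6; [10,11] uncovered → point at 11; [12,14] uncovered → point at 14; [16,20] uncovered → point at 20; [21,23] uncovered → point at 23.
Points: 1, 4, 6, 11, 14, 20, 23 (7 total).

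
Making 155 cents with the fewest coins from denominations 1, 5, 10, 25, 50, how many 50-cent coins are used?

155 = 3×50 + 1×5
Count of 50: 3

3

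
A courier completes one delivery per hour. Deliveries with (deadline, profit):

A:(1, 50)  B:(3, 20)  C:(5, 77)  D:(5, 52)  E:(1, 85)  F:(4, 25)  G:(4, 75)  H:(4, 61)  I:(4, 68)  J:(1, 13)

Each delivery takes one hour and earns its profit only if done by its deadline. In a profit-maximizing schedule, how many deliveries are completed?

Sort by profit descending; place each in the latest free slot ≤ its deadline.
Profit order: E=85 C=77 G=75 I=68 H=61 D=52 A=50 F=25 B=20 J=13
Assign: E→slot 1, C→slot 5, G→slot 4, I→slot 3, H→slot 2, D skipped, A skipped, F skipped, B skipped, J skipped.
Slots: [1:E] [2:H] [3:I] [4:G] [5:C]
5 of 10 scheduled.

5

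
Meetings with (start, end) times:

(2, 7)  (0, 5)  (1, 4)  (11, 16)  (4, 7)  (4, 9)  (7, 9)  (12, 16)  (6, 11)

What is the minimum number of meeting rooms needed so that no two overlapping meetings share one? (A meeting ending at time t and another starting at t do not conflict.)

4

Count concurrent intervals with a sweep; the peak is the room count.
starts: [0, 1, 2, 4, 4, 6, 7, 11, 12]
ends:   [4, 5, 7, 7, 9, 9, 11, 16, 16]
s0→1 s1→2 s2→3 e4→2 s4→3 s4→4  — peak 4.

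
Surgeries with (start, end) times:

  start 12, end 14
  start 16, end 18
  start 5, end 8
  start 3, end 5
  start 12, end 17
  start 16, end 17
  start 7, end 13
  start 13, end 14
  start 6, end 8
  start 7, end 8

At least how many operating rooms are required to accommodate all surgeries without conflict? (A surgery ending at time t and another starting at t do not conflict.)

The answer is the maximum number of intervals overlapping at any instant.
starts: [3, 5, 6, 7, 7, 12, 12, 13, 16, 16]
ends:   [5, 8, 8, 8, 13, 14, 14, 17, 17, 18]
s3→1 e5→0 s5→1 s6→2 s7→3 s7→4  — peak 4.

4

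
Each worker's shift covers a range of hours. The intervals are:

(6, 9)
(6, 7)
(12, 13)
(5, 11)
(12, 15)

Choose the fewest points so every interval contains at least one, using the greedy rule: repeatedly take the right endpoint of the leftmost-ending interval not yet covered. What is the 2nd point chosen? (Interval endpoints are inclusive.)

13

Sorted: [6,7] [6,9] [5,11] [12,13] [12,15]
{[6,7],[6,9],[5,11]} hit by 7; {[12,13],[12,15]} hit by 13.
Points: 7, 13 (2 total).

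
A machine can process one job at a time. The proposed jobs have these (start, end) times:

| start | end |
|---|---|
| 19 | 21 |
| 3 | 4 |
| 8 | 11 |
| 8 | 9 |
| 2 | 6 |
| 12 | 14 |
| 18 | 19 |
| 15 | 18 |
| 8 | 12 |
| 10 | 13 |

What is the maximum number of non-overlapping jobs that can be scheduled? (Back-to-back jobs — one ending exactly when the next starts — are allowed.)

6

Sorted by end: (3,4)  (2,6)  (8,9)  (8,11)  (8,12)  (10,13)  (12,14)  (15,18)  (18,19)  (19,21)
take (3,4); skip (2,6); take (8,9); skip (8,12); take (10,13); skip (12,14); take (15,18); take (18,19); take (19,21).
Selected 6 jobs.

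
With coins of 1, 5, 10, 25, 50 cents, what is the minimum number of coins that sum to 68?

6

Greedy: take as many of the largest coin as possible, then repeat with the remainder.
68 = 1×50 + 1×10 + 1×5 + 3×1
Total coins = 1 + 1 + 1 + 3 = 6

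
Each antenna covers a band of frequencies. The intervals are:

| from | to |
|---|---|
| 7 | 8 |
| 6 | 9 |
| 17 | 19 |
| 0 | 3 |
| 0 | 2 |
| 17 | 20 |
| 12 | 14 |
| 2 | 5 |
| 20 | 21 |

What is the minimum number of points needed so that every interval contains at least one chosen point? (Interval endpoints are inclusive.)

Process intervals by earliest right end; each time one isn't hit yet, stab at its right endpoint.
Sorted: [0,2] [0,3] [2,5] [7,8] [6,9] [12,14] [17,19] [17,20] [20,21]
{[0,2],[0,3],[2,5]} hit by 2; {[7,8],[6,9]} hit by 8; {[12,14]} hit by 14; {[17,19],[17,20]} hit by 19; {[20,21]} hit by 21.
Points: 2, 8, 14, 19, 21 (5 total).

5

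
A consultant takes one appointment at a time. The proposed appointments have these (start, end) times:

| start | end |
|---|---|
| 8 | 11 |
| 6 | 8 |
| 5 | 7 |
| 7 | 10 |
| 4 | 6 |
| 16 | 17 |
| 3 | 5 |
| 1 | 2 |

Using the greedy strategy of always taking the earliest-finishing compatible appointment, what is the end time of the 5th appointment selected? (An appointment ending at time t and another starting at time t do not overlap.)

17

Order by finish time; keep every interval that doesn't clash with the previous kept one.
Sorted by end: (1,2)  (3,5)  (4,6)  (5,7)  (6,8)  (7,10)  (8,11)  (16,17)
take (1,2); take (3,5); skip (4,6); take (5,7); take (7,10); skip (8,11); take (16,17).
Selected: (1,2) (3,5) (5,7) (7,10) (16,17)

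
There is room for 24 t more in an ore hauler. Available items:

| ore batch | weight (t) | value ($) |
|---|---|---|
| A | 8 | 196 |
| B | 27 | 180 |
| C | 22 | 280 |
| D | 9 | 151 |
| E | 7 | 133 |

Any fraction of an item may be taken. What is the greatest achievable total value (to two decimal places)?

Sort by value per unit weight and fill in that order.
Order: A (196/8=24.50) > E (133/7=19.00) > D (151/9=16.78) > C (280/22=12.73) > B (180/27=6.67)
Fill: take A (8 @ 196) → take E (7 @ 133) → take D (9 @ 151); 24/24 used.
Total value = 480.00

480.00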